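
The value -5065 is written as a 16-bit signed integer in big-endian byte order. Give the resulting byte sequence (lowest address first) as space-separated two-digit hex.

Two's complement of -5065 in 16 bits: 5065 = 0x13C9; invert → 0xEC36; add 1 → 0xEC37.
Split into bytes (most-significant first): EC 37.
Big-endian: lowest address holds the most-significant byte.
So the memory order matches the most-significant-first order: EC 37.

EC 37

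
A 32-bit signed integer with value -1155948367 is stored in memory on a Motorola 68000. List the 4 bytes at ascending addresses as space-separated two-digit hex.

BB 19 A0 B1

Two's complement of -1155948367 in 32 bits: 1155948367 = 0x44E65F4F; invert → 0xBB19A0B0; add 1 → 0xBB19A0B1.
Split into bytes (most-significant first): BB 19 A0 B1.
Big-endian stores the most-significant byte at the lowest address.
So the memory order matches the most-significant-first order: BB 19 A0 B1.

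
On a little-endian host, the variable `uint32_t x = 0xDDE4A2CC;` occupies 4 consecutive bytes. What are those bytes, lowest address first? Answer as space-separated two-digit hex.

CC A2 E4 DD

Split into bytes (most-significant first): DD E4 A2 CC.
In little-endian order the low byte comes first in memory.
So at ascending addresses the bytes are CC A2 E4 DD.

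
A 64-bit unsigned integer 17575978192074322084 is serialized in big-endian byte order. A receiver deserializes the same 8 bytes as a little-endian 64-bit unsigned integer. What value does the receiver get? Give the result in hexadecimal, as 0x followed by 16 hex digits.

0xA4309A4E0B6BEAF3

17575978192074322084 in 64-bit hexadecimal is 0xF3EA6B0B4E9A30A4.
Stored big-endian, the bytes at ascending addresses are F3 EA 6B 0B 4E 9A 30 A4.
Read back as little-endian, the first byte is least significant, giving 0xA4309A4E0B6BEAF3.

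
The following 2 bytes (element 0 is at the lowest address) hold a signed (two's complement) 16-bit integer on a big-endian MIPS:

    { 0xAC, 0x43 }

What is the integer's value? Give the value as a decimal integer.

-21437

In big-endian order the high byte comes first in memory.
The bytes are already most-significant first: 0xAC43.
Top bit is set, so as a signed 16-bit value this is 0xAC43 − 2^16 = -21437.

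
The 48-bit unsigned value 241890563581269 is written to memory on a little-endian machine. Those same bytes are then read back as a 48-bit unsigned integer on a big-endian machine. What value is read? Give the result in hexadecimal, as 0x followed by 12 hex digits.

241890563581269 in 48-bit hexadecimal is 0xDBFF891DE555.
Stored little-endian, the bytes at ascending addresses are 55 E5 1D 89 FF DB.
Read back as big-endian, the last byte is least significant, giving 0x55E51D89FFDB.

0x55E51D89FFDB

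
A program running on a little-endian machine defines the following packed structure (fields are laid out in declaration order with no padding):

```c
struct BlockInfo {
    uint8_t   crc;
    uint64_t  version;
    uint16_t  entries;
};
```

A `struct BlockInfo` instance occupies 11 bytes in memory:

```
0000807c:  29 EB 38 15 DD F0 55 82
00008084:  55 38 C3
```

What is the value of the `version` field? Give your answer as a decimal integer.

6161581733185927403

`version` follows `crc` (1 byte), so it starts at byte offset 1 and occupies 8 bytes.
Bytes at offsets 1..8: EB 38 15 DD F0 55 82 55.
In little-endian order the low byte comes first in memory.
Reassemble most-significant byte first: 55 82 55 F0 DD 15 38 EB → 0x558255F0DD1538EB.
0x558255F0DD1538EB = 6161581733185927403.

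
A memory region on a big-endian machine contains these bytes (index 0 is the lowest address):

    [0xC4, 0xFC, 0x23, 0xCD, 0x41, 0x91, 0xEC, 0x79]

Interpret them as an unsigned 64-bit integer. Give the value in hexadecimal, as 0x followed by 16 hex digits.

0xC4FC23CD4191EC79

Big-endian stores the most-significant byte at the lowest address.
The bytes are already most-significant first: 0xC4FC23CD4191EC79.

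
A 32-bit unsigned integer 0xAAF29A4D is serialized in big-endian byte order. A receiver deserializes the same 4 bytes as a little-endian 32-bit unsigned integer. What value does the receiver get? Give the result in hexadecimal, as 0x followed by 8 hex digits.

Stored big-endian, the bytes at ascending addresses are AA F2 9A 4D.
Read back as little-endian, the first byte is least significant, giving 0x4D9AF2AA.

0x4D9AF2AA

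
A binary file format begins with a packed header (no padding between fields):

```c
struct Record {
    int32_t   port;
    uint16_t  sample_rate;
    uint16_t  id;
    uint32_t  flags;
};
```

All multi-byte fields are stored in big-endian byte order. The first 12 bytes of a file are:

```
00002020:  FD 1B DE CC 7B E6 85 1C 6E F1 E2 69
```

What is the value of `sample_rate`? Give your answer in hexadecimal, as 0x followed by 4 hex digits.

`sample_rate` follows `port` (4 bytes), so it starts at byte offset 4 and occupies 2 bytes.
Bytes at offsets 4..5: 7B E6.
Big-endian: lowest address holds the most-significant byte.
The bytes are already most-significant first: 0x7BE6.

0x7BE6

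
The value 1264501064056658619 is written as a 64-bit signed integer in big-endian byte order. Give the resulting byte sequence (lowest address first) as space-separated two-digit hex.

1264501064056658619 in hexadecimal, padded to 64 bits, is 0x118C6904A5335ABB.
Split into bytes (most-significant first): 11 8C 69 04 A5 33 5A BB.
Big-endian: lowest address holds the most-significant byte.
So the memory order matches the most-significant-first order: 11 8C 69 04 A5 33 5A BB.

11 8C 69 04 A5 33 5A BB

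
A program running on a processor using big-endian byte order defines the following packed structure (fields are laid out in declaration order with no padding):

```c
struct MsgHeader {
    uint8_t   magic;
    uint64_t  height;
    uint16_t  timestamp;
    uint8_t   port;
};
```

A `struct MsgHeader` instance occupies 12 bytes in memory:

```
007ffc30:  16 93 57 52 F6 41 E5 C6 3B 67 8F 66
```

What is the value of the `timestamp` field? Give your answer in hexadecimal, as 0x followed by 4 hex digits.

`timestamp` follows `magic` (1 B), `height` (8 B), so it starts at offset 1 + 8 = 9 and occupies 2 bytes.
Bytes at offsets 9..10: 67 8F.
Big-endian: lowest address holds the most-significant byte.
The bytes are already most-significant first: 0x678F.

0x678F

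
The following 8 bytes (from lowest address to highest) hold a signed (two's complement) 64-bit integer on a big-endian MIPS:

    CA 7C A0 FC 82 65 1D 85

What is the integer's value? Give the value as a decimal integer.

Big-endian stores the most-significant byte at the lowest address.
The bytes are already most-significant first: 0xCA7CA0FC82651D85.
Top bit is set, so as a signed 64-bit value this is 0xCA7CA0FC82651D85 − 2^64 = -3856030174556119675.

-3856030174556119675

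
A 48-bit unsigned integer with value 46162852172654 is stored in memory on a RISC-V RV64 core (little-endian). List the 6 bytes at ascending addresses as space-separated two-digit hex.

46162852172654 in hexadecimal, padded to 48 bits, is 0x29FC2067D36E.
Split into bytes (most-significant first): 29 FC 20 67 D3 6E.
Little-endian: lowest address holds the least-significant byte.
So at ascending addresses the bytes are 6E D3 67 20 FC 29.

6E D3 67 20 FC 29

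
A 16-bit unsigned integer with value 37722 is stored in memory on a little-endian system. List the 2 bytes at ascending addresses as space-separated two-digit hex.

37722 in hexadecimal, padded to 16 bits, is 0x935A.
Split into bytes (most-significant first): 93 5A.
Little-endian: lowest address holds the least-significant byte.
So at ascending addresses the bytes are 5A 93.

5A 93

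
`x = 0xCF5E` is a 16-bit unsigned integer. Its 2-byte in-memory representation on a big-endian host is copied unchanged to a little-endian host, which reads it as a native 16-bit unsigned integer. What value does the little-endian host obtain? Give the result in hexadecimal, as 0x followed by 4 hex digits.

0x5ECF

Stored big-endian, the bytes at ascending addresses are CF 5E.
Read back as little-endian, the first byte is least significant, giving 0x5ECF.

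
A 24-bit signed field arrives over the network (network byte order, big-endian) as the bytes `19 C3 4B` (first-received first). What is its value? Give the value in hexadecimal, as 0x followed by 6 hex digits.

0x19C34B

Big-endian: lowest address holds the most-significant byte.
The bytes are already most-significant first: 0x19C34B.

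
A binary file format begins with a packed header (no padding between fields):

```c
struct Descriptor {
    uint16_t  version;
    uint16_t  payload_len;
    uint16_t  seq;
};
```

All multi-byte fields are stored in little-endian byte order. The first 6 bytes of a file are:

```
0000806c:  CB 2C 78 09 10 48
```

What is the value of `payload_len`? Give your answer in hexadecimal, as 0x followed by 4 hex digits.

`payload_len` follows `version` (2 bytes), so it starts at byte offset 2 and occupies 2 bytes.
Bytes at offsets 2..3: 78 09.
Little-endian stores the least-significant byte at the lowest address.
Reassemble most-significant byte first: 09 78 → 0x0978.

0x0978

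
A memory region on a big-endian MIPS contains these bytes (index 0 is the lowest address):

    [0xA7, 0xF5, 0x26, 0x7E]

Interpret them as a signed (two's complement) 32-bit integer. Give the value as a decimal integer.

-1477106050

Big-endian: lowest address holds the most-significant byte.
The bytes are already most-significant first: 0xA7F5267E.
Top bit is set, so as a signed 32-bit value this is 0xA7F5267E − 2^32 = -1477106050.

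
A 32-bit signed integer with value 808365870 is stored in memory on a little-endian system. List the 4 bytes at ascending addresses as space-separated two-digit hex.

808365870 in hexadecimal, padded to 32 bits, is 0x302EAF2E.
Split into bytes (most-significant first): 30 2E AF 2E.
Little-endian stores the least-significant byte at the lowest address.
So at ascending addresses the bytes are 2E AF 2E 30.

2E AF 2E 30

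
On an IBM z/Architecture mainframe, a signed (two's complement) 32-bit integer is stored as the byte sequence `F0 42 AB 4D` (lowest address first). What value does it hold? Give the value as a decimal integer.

In big-endian order the high byte comes first in memory.
The bytes are already most-significant first: 0xF042AB4D.
Top bit is set, so as a signed 32-bit value this is 0xF042AB4D − 2^32 = -264066227.

-264066227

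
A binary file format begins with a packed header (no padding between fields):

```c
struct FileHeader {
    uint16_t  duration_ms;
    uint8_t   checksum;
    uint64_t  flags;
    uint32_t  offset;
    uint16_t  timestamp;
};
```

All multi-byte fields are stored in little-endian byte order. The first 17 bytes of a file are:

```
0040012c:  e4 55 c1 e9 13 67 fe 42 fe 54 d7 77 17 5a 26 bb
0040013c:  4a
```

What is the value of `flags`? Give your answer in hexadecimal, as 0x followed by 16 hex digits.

0xD754FE42FE6713E9

`flags` follows `duration_ms` (2 B), `checksum` (1 B), so it starts at offset 2 + 1 = 3 and occupies 8 bytes.
Bytes at offsets 3..10: E9 13 67 FE 42 FE 54 D7.
Little-endian: lowest address holds the least-significant byte.
Reassemble most-significant byte first: D7 54 FE 42 FE 67 13 E9 → 0xD754FE42FE6713E9.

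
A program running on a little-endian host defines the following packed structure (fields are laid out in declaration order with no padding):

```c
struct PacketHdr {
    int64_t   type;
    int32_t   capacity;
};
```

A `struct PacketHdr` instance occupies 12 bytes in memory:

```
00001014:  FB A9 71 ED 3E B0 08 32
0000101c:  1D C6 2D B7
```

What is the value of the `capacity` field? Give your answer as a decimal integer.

`capacity` follows `type` (8 bytes), so it starts at byte offset 8 and occupies 4 bytes.
Bytes at offsets 8..11: 1D C6 2D B7.
In little-endian order the low byte comes first in memory.
Reassemble most-significant byte first: B7 2D C6 1D → 0xB72DC61D.
Top bit is set, so as a signed 32-bit value this is 0xB72DC61D − 2^32 = -1221736931.

-1221736931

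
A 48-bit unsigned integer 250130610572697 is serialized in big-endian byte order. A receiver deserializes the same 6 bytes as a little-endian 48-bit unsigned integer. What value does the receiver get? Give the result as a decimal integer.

250130610572697 in 48-bit hexadecimal is 0xE37E1230CD99.
Stored big-endian, the bytes at ascending addresses are E3 7E 12 30 CD 99.
Read back as little-endian, the first byte is least significant, giving 0x99CD30127EE3.
0x99CD30127EE3 = 169106553863907.

169106553863907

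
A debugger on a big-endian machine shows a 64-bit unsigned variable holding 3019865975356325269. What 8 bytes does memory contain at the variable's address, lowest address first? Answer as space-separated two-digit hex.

3019865975356325269 in hexadecimal, padded to 64 bits, is 0x29E8B81ACA66FD95.
Split into bytes (most-significant first): 29 E8 B8 1A CA 66 FD 95.
Big-endian stores the most-significant byte at the lowest address.
So the memory order matches the most-significant-first order: 29 E8 B8 1A CA 66 FD 95.

29 E8 B8 1A CA 66 FD 95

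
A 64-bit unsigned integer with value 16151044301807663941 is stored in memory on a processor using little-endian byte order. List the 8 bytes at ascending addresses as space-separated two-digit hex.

16151044301807663941 in hexadecimal, padded to 64 bits, is 0xE024093878D7BB45.
Split into bytes (most-significant first): E0 24 09 38 78 D7 BB 45.
Little-endian stores the least-significant byte at the lowest address.
So at ascending addresses the bytes are 45 BB D7 78 38 09 24 E0.

45 BB D7 78 38 09 24 E0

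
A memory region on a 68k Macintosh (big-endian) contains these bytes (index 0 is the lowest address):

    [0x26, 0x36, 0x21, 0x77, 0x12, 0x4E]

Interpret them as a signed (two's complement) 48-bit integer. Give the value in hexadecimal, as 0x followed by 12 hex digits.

Big-endian stores the most-significant byte at the lowest address.
The bytes are already most-significant first: 0x26362177124E.

0x26362177124E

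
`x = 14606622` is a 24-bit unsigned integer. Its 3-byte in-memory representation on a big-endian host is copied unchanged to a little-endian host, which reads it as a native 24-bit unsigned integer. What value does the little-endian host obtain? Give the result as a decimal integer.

2023902

14606622 in 24-bit hexadecimal is 0xDEE11E.
Stored big-endian, the bytes at ascending addresses are DE E1 1E.
Read back as little-endian, the first byte is least significant, giving 0x1EE1DE.
0x1EE1DE = 2023902.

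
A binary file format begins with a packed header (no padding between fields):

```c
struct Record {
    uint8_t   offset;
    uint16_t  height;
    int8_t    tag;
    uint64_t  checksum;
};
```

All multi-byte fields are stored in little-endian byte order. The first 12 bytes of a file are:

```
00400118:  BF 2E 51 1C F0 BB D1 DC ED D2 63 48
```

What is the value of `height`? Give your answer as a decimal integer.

20782

`height` follows `offset` (1 byte), so it starts at byte offset 1 and occupies 2 bytes.
Bytes at offsets 1..2: 2E 51.
Little-endian: lowest address holds the least-significant byte.
Reassemble most-significant byte first: 51 2E → 0x512E.
0x512E = 20782.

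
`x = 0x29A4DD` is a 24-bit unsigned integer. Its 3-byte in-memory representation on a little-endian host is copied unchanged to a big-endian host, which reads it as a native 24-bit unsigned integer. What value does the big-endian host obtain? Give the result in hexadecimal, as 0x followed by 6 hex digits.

0xDDA429

Stored little-endian, the bytes at ascending addresses are DD A4 29.
Read back as big-endian, the last byte is least significant, giving 0xDDA429.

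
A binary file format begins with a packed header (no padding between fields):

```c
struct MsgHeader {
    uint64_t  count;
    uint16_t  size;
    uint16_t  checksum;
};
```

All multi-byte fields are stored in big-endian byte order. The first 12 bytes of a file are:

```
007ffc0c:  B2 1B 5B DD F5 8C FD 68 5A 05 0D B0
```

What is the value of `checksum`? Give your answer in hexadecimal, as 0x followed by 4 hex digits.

0x0DB0

`checksum` follows `count` (8 B), `size` (2 B), so it starts at offset 8 + 2 = 10 and occupies 2 bytes.
Bytes at offsets 10..11: 0D B0.
Big-endian stores the most-significant byte at the lowest address.
The bytes are already most-significant first: 0x0DB0.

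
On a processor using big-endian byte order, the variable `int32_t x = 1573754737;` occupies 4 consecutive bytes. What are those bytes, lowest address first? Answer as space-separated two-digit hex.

5D CD 97 71

1573754737 in hexadecimal, padded to 32 bits, is 0x5DCD9771.
Split into bytes (most-significant first): 5D CD 97 71.
Big-endian stores the most-significant byte at the lowest address.
So the memory order matches the most-significant-first order: 5D CD 97 71.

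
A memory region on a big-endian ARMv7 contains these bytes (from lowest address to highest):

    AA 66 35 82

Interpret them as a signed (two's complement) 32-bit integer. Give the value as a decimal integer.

-1436142206

In big-endian order the high byte comes first in memory.
The bytes are already most-significant first: 0xAA663582.
Top bit is set, so as a signed 32-bit value this is 0xAA663582 − 2^32 = -1436142206.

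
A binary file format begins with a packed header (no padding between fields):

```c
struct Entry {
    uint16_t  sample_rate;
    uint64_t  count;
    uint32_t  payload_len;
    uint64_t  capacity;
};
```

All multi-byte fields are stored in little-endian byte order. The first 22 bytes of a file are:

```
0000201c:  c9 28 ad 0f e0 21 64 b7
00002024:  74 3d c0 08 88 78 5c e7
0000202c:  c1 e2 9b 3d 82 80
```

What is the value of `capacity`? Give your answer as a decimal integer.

`capacity` follows `sample_rate` (2 B), `count` (8 B), `payload_len` (4 B), so it starts at offset 2 + 8 + 4 = 14 and occupies 8 bytes.
Bytes at offsets 14..21: 5C E7 C1 E2 9B 3D 82 80.
Little-endian stores the least-significant byte at the lowest address.
Reassemble most-significant byte first: 80 82 3D 9B E2 C1 E7 5C → 0x80823D9BE2C1E75C.
0x80823D9BE2C1E75C = 9260031523560744796.

9260031523560744796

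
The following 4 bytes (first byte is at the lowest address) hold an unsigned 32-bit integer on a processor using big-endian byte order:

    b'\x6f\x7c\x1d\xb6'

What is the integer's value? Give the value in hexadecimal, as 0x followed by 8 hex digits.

0x6F7C1DB6

Big-endian stores the most-significant byte at the lowest address.
The bytes are already most-significant first: 0x6F7C1DB6.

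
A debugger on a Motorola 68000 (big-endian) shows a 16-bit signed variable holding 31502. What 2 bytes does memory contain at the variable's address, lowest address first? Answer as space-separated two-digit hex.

7B 0E

31502 in hexadecimal, padded to 16 bits, is 0x7B0E.
Split into bytes (most-significant first): 7B 0E.
In big-endian order the high byte comes first in memory.
So the memory order matches the most-significant-first order: 7B 0E.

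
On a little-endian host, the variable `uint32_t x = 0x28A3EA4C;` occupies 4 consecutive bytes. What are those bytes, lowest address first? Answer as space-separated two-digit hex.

4C EA A3 28

Split into bytes (most-significant first): 28 A3 EA 4C.
Little-endian stores the least-significant byte at the lowest address.
So at ascending addresses the bytes are 4C EA A3 28.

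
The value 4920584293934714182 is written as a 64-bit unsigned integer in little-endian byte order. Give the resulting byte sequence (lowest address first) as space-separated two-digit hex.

4920584293934714182 in hexadecimal, padded to 64 bits, is 0x44496D584F584D46.
Split into bytes (most-significant first): 44 49 6D 58 4F 58 4D 46.
In little-endian order the low byte comes first in memory.
So at ascending addresses the bytes are 46 4D 58 4F 58 6D 49 44.

46 4D 58 4F 58 6D 49 44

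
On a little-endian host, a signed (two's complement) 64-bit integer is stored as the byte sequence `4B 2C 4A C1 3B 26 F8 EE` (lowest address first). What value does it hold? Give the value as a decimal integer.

In little-endian order the low byte comes first in memory.
Reassemble most-significant byte first: EE F8 26 3B C1 4A 2C 4B → 0xEEF8263BC14A2C4B.
Top bit is set, so as a signed 64-bit value this is 0xEEF8263BC14A2C4B − 2^64 = -1227188860370670517.

-1227188860370670517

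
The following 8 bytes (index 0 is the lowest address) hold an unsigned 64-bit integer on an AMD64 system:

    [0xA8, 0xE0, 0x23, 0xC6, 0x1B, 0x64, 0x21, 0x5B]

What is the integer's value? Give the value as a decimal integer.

Little-endian: lowest address holds the least-significant byte.
Reassemble most-significant byte first: 5B 21 64 1B C6 23 E0 A8 → 0x5B21641BC623E0A8.
0x5B21641BC623E0A8 = 6566639802134028456.

6566639802134028456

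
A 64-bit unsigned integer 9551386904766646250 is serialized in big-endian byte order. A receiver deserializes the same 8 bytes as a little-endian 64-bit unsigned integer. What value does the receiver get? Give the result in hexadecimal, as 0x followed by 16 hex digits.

0xEA07EFD2C8578D84

9551386904766646250 in 64-bit hexadecimal is 0x848D57C8D2EF07EA.
Stored big-endian, the bytes at ascending addresses are 84 8D 57 C8 D2 EF 07 EA.
Read back as little-endian, the first byte is least significant, giving 0xEA07EFD2C8578D84.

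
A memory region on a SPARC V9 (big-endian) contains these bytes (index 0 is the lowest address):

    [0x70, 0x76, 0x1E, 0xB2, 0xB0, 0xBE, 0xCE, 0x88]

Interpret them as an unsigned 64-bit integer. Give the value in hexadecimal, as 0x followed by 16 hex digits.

In big-endian order the high byte comes first in memory.
The bytes are already most-significant first: 0x70761EB2B0BECE88.

0x70761EB2B0BECE88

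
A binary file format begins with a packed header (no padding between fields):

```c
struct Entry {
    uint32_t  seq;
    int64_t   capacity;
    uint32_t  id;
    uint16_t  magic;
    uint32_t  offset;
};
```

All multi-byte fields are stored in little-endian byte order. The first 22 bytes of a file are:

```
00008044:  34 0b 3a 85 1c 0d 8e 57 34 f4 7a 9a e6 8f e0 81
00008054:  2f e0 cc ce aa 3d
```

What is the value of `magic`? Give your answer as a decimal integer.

`magic` follows `seq` (4 B), `capacity` (8 B), `id` (4 B), so it starts at offset 4 + 8 + 4 = 16 and occupies 2 bytes.
Bytes at offsets 16..17: 2F E0.
Little-endian stores the least-significant byte at the lowest address.
Reassemble most-significant byte first: E0 2F → 0xE02F.
0xE02F = 57391.

57391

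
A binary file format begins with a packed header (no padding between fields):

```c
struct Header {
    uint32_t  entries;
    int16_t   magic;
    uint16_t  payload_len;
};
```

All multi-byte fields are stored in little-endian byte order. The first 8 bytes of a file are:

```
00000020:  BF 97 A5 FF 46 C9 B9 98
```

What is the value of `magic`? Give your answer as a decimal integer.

`magic` follows `entries` (4 bytes), so it starts at byte offset 4 and occupies 2 bytes.
Bytes at offsets 4..5: 46 C9.
In little-endian order the low byte comes first in memory.
Reassemble most-significant byte first: C9 46 → 0xC946.
Top bit is set, so as a signed 16-bit value this is 0xC946 − 2^16 = -14010.

-14010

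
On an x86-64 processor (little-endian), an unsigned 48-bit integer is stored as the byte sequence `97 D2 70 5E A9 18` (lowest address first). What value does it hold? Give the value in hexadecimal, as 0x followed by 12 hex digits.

0x18A95E70D297

Little-endian: lowest address holds the least-significant byte.
Reassemble most-significant byte first: 18 A9 5E 70 D2 97 → 0x18A95E70D297.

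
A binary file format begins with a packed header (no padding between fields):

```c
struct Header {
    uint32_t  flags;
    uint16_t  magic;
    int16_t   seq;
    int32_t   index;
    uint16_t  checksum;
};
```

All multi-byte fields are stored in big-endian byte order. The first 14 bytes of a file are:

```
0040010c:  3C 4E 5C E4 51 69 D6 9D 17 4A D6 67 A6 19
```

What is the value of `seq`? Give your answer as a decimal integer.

-10595

`seq` follows `flags` (4 B), `magic` (2 B), so it starts at offset 4 + 2 = 6 and occupies 2 bytes.
Bytes at offsets 6..7: D6 9D.
In big-endian order the high byte comes first in memory.
The bytes are already most-significant first: 0xD69D.
Top bit is set, so as a signed 16-bit value this is 0xD69D − 2^16 = -10595.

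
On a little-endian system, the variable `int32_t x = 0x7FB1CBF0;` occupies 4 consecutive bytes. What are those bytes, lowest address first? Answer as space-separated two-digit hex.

Split into bytes (most-significant first): 7F B1 CB F0.
Little-endian: lowest address holds the least-significant byte.
So at ascending addresses the bytes are F0 CB B1 7F.

F0 CB B1 7F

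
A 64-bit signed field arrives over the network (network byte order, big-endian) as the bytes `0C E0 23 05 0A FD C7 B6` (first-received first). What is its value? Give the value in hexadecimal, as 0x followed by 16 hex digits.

0x0CE023050AFDC7B6

Big-endian stores the most-significant byte at the lowest address.
The bytes are already most-significant first: 0x0CE023050AFDC7B6.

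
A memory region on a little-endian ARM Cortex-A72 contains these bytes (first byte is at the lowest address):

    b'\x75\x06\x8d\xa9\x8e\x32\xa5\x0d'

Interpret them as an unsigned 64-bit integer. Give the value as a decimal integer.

983247681961657973

In little-endian order the low byte comes first in memory.
Reassemble most-significant byte first: 0D A5 32 8E A9 8D 06 75 → 0x0DA5328EA98D0675.
0x0DA5328EA98D0675 = 983247681961657973.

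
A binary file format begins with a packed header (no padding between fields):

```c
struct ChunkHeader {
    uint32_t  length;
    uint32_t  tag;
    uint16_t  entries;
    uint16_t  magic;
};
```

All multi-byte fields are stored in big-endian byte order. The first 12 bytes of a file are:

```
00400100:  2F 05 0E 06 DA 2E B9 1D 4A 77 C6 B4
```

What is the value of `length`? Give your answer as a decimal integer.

`length` is the first field, at byte offset 0, occupying 4 bytes.
Bytes at offsets 0..3: 2F 05 0E 06.
Big-endian: lowest address holds the most-significant byte.
The bytes are already most-significant first: 0x2F050E06.
0x2F050E06 = 788860422.

788860422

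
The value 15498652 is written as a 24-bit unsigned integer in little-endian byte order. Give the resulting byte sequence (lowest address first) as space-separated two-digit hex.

9C 7D EC

15498652 in hexadecimal, padded to 24 bits, is 0xEC7D9C.
Split into bytes (most-significant first): EC 7D 9C.
Little-endian: lowest address holds the least-significant byte.
So at ascending addresses the bytes are 9C 7D EC.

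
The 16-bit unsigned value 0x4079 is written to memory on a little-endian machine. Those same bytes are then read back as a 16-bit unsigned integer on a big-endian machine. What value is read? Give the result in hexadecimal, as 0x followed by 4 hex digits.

Stored little-endian, the bytes at ascending addresses are 79 40.
Read back as big-endian, the last byte is least significant, giving 0x7940.

0x7940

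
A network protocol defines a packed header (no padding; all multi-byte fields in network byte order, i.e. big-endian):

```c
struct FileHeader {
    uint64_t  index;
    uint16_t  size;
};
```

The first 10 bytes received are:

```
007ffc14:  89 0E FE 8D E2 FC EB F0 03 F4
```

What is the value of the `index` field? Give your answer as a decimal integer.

9876110918222146544

`index` is the first field, at byte offset 0, occupying 8 bytes.
Bytes at offsets 0..7: 89 0E FE 8D E2 FC EB F0.
Big-endian: lowest address holds the most-significant byte.
The bytes are already most-significant first: 0x890EFE8DE2FCEBF0.
0x890EFE8DE2FCEBF0 = 9876110918222146544.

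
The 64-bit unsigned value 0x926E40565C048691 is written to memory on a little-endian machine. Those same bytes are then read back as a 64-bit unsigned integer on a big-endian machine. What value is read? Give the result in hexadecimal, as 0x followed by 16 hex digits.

Stored little-endian, the bytes at ascending addresses are 91 86 04 5C 56 40 6E 92.
Read back as big-endian, the last byte is least significant, giving 0x9186045C56406E92.

0x9186045C56406E92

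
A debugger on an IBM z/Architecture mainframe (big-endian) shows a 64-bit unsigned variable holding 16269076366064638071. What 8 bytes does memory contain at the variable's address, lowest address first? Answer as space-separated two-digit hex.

16269076366064638071 in hexadecimal, padded to 64 bits, is 0xE1C75EC1F6FC5877.
Split into bytes (most-significant first): E1 C7 5E C1 F6 FC 58 77.
Big-endian: lowest address holds the most-significant byte.
So the memory order matches the most-significant-first order: E1 C7 5E C1 F6 FC 58 77.

E1 C7 5E C1 F6 FC 58 77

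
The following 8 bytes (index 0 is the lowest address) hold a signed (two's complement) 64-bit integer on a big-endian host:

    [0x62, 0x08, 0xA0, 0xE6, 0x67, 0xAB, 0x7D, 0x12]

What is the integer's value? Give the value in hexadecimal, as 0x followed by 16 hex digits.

Big-endian stores the most-significant byte at the lowest address.
The bytes are already most-significant first: 0x6208A0E667AB7D12.

0x6208A0E667AB7D12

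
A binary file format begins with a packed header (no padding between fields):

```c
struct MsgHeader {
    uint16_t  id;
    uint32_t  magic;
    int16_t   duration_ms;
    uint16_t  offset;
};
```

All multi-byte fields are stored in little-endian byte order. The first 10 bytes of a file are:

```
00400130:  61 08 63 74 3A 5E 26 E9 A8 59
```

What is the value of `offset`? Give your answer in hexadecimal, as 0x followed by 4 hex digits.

0x59A8

`offset` follows `id` (2 B), `magic` (4 B), `duration_ms` (2 B), so it starts at offset 2 + 4 + 2 = 8 and occupies 2 bytes.
Bytes at offsets 8..9: A8 59.
Little-endian stores the least-significant byte at the lowest address.
Reassemble most-significant byte first: 59 A8 → 0x59A8.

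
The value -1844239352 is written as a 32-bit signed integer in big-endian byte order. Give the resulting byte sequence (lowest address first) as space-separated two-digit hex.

Two's complement of -1844239352 in 32 bits: 1844239352 = 0x6DECDBF8; invert → 0x92132407; add 1 → 0x92132408.
Split into bytes (most-significant first): 92 13 24 08.
Big-endian: lowest address holds the most-significant byte.
So the memory order matches the most-significant-first order: 92 13 24 08.

92 13 24 08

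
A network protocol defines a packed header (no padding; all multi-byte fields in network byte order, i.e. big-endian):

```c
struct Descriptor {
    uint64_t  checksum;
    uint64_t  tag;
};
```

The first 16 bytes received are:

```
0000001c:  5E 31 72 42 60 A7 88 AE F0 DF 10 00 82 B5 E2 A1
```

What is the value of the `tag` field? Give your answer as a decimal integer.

17356609083288183457

`tag` follows `checksum` (8 bytes), so it starts at byte offset 8 and occupies 8 bytes.
Bytes at offsets 8..15: F0 DF 10 00 82 B5 E2 A1.
Big-endian stores the most-significant byte at the lowest address.
The bytes are already most-significant first: 0xF0DF100082B5E2A1.
0xF0DF100082B5E2A1 = 17356609083288183457.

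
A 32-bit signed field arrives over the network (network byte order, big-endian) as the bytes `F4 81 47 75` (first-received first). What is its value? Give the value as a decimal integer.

Big-endian: lowest address holds the most-significant byte.
The bytes are already most-significant first: 0xF4814775.
Top bit is set, so as a signed 32-bit value this is 0xF4814775 − 2^32 = -192854155.

-192854155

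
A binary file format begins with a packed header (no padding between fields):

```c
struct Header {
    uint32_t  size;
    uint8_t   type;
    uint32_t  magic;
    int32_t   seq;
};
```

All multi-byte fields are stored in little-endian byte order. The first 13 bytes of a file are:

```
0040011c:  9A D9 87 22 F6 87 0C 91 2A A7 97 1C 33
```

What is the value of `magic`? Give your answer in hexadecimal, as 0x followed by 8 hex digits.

`magic` follows `size` (4 B), `type` (1 B), so it starts at offset 4 + 1 = 5 and occupies 4 bytes.
Bytes at offsets 5..8: 87 0C 91 2A.
Little-endian stores the least-significant byte at the lowest address.
Reassemble most-significant byte first: 2A 91 0C 87 → 0x2A910C87.

0x2A910C87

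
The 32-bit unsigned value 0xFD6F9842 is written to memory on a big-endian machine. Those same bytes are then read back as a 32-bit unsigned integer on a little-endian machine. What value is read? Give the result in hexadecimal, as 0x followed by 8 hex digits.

0x42986FFD

Stored big-endian, the bytes at ascending addresses are FD 6F 98 42.
Read back as little-endian, the first byte is least significant, giving 0x42986FFD.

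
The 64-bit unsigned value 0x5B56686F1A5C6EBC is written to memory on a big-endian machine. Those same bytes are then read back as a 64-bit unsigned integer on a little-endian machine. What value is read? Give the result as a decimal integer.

13577891195176638043

Stored big-endian, the bytes at ascending addresses are 5B 56 68 6F 1A 5C 6E BC.
Read back as little-endian, the first byte is least significant, giving 0xBC6E5C1A6F68565B.
0xBC6E5C1A6F68565B = 13577891195176638043.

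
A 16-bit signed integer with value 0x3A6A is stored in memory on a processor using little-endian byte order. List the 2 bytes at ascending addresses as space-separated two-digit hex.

Split into bytes (most-significant first): 3A 6A.
In little-endian order the low byte comes first in memory.
So at ascending addresses the bytes are 6A 3A.

6A 3A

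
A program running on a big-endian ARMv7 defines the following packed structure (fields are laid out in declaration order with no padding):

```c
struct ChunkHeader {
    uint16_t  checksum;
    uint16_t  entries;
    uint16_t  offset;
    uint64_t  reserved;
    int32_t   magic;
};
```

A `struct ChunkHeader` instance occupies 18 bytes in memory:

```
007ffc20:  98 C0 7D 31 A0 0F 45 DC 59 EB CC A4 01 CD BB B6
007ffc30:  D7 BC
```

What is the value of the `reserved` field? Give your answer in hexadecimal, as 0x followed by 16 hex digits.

0x45DC59EBCCA401CD

`reserved` follows `checksum` (2 B), `entries` (2 B), `offset` (2 B), so it starts at offset 2 + 2 + 2 = 6 and occupies 8 bytes.
Bytes at offsets 6..13: 45 DC 59 EB CC A4 01 CD.
Big-endian: lowest address holds the most-significant byte.
The bytes are already most-significant first: 0x45DC59EBCCA401CD.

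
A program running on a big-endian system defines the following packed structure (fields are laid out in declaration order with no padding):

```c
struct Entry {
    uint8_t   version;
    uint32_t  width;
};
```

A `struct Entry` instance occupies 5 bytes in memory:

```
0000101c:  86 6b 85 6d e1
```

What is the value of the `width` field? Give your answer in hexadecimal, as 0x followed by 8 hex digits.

`width` follows `version` (1 byte), so it starts at byte offset 1 and occupies 4 bytes.
Bytes at offsets 1..4: 6B 85 6D E1.
Big-endian: lowest address holds the most-significant byte.
The bytes are already most-significant first: 0x6B856DE1.

0x6B856DE1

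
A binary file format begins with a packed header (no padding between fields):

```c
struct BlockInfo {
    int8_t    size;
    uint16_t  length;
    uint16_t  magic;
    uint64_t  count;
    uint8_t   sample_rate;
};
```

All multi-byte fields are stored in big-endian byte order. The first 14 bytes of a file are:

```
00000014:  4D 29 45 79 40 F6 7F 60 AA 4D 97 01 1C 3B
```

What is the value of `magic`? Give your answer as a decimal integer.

31040

`magic` follows `size` (1 B), `length` (2 B), so it starts at offset 1 + 2 = 3 and occupies 2 bytes.
Bytes at offsets 3..4: 79 40.
Big-endian stores the most-significant byte at the lowest address.
The bytes are already most-significant first: 0x7940.
0x7940 = 31040.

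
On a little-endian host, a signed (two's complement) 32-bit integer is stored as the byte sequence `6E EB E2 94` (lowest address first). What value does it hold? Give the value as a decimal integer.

Little-endian: lowest address holds the least-significant byte.
Reassemble most-significant byte first: 94 E2 EB 6E → 0x94E2EB6E.
Top bit is set, so as a signed 32-bit value this is 0x94E2EB6E − 2^32 = -1797067922.

-1797067922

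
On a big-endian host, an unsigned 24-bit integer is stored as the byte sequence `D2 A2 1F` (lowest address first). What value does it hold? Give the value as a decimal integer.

13804063

Big-endian stores the most-significant byte at the lowest address.
The bytes are already most-significant first: 0xD2A21F.
0xD2A21F = 13804063.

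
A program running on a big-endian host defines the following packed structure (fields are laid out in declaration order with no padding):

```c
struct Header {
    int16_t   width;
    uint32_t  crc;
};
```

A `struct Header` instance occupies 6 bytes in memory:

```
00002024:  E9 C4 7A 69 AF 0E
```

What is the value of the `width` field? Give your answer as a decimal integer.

-5692

`width` is the first field, at byte offset 0, occupying 2 bytes.
Bytes at offsets 0..1: E9 C4.
Big-endian stores the most-significant byte at the lowest address.
The bytes are already most-significant first: 0xE9C4.
Top bit is set, so as a signed 16-bit value this is 0xE9C4 − 2^16 = -5692.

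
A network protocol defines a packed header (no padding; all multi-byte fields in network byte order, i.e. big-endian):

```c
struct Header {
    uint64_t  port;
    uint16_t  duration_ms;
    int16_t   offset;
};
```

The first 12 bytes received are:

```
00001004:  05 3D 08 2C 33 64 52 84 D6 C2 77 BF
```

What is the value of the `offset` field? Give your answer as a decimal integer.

`offset` follows `port` (8 B), `duration_ms` (2 B), so it starts at offset 8 + 2 = 10 and occupies 2 bytes.
Bytes at offsets 10..11: 77 BF.
Big-endian: lowest address holds the most-significant byte.
The bytes are already most-significant first: 0x77BF.
0x77BF = 30655.

30655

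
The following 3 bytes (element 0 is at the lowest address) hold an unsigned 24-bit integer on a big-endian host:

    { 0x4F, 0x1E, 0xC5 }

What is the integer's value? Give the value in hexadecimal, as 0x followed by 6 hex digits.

Big-endian: lowest address holds the most-significant byte.
The bytes are already most-significant first: 0x4F1EC5.

0x4F1EC5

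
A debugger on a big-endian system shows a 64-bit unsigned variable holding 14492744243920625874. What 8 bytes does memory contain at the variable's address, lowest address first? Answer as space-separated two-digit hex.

C9 20 92 1A 9F 79 E0 D2

14492744243920625874 in hexadecimal, padded to 64 bits, is 0xC920921A9F79E0D2.
Split into bytes (most-significant first): C9 20 92 1A 9F 79 E0 D2.
Big-endian: lowest address holds the most-significant byte.
So the memory order matches the most-significant-first order: C9 20 92 1A 9F 79 E0 D2.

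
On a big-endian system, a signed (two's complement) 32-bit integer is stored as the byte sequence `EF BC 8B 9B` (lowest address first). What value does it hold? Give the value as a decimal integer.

-272856165

Big-endian stores the most-significant byte at the lowest address.
The bytes are already most-significant first: 0xEFBC8B9B.
Top bit is set, so as a signed 32-bit value this is 0xEFBC8B9B − 2^32 = -272856165.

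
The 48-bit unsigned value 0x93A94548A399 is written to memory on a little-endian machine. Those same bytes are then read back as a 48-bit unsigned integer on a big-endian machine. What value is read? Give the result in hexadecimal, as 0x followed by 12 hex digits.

0x99A34845A993

Stored little-endian, the bytes at ascending addresses are 99 A3 48 45 A9 93.
Read back as big-endian, the last byte is least significant, giving 0x99A34845A993.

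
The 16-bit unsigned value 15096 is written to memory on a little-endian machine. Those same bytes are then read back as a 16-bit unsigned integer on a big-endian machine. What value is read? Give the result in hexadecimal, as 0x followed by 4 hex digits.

15096 in 16-bit hexadecimal is 0x3AF8.
Stored little-endian, the bytes at ascending addresses are F8 3A.
Read back as big-endian, the last byte is least significant, giving 0xF83A.

0xF83A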